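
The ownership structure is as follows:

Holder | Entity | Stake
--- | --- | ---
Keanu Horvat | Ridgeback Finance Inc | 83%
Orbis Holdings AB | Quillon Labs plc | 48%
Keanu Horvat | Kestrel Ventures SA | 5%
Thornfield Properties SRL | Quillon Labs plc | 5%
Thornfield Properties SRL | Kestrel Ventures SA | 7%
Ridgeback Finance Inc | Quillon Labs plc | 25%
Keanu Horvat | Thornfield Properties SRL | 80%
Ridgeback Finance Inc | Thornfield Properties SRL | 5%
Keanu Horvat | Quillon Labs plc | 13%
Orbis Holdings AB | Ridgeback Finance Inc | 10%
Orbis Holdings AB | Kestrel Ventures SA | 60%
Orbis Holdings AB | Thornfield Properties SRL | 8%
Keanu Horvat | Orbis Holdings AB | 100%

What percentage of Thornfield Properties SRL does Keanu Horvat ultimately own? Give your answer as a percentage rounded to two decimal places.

92.65%

Keanu reaches Thornfield along 4 paths.
Via Ridgeback: 83% × 5% = 4.15%.
Via Orbis → Ridgeback: 100% × 10% × 5% = 0.5%.
Direct stake: 80% = 80%.
Via Orbis: 100% × 8% = 8%.
Total: 4.15% + 0.5% + 80% + 8% = 92.65%.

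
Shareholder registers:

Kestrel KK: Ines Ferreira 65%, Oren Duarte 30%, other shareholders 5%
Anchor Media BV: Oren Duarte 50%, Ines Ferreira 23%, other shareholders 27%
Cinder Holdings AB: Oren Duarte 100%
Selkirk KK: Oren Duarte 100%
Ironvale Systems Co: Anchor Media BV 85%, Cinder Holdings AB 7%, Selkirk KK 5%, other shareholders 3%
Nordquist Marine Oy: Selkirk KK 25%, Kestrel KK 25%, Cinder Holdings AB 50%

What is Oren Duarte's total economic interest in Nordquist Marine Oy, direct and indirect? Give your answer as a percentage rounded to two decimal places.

82.50%

Oren reaches Nordquist along 3 paths.
Via Selkirk: 100% × 25% = 25%.
Via Kestrel: 30% × 25% = 7.5%.
Via Cinder: 100% × 50% = 50%.
Total: 25% + 7.5% + 50% = 82.5%.
Rounded: 82.50%.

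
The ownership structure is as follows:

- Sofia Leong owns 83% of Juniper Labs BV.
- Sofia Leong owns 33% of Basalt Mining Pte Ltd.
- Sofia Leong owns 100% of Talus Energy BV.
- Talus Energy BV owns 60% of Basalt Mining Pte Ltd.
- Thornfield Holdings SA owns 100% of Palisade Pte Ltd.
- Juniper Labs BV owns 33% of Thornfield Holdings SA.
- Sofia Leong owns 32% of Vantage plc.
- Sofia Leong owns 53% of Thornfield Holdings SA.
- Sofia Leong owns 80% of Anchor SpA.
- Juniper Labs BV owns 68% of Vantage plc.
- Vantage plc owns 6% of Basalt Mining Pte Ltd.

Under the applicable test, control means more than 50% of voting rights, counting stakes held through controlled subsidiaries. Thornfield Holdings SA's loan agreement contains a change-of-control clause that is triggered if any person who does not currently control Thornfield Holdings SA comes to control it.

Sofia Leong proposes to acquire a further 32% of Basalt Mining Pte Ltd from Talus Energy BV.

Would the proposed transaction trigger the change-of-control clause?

No

The purchase adds only to Sofia's holdings (Talus's stake shrinks), so Sofia is the only person who could newly come to control Thornfield.
Sofia holds 83% of Juniper, so Sofia controls Juniper.
Juniper and Sofia together hold 33% + 53% = 86% of Thornfield, so Sofia controls Thornfield.
So Sofia already controls Thornfield before the transaction.
After the purchase, Sofia's direct stake in Basalt rises to 33% + 32% = 65%, and Talus's stake falls to 28%.
Sofia controlled Thornfield already, so this is not a new person acquiring control; every other person's position is unchanged or reduced.
No new person acquires control, so the clause is not triggered.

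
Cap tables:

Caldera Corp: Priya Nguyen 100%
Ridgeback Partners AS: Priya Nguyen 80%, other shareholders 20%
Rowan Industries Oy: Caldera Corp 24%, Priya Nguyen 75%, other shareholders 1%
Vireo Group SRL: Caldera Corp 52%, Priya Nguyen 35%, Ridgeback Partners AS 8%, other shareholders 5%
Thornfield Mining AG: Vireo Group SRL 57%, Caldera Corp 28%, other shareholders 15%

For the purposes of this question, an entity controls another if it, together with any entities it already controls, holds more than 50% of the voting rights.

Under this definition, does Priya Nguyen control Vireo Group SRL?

Priya holds 100% of Caldera, so Priya controls Caldera.
Priya holds 80% of Ridgeback, so Priya controls Ridgeback.
Caldera and Priya and Ridgeback together hold 52% + 35% + 8% = 95% of Vireo, so Priya controls Vireo.

Yes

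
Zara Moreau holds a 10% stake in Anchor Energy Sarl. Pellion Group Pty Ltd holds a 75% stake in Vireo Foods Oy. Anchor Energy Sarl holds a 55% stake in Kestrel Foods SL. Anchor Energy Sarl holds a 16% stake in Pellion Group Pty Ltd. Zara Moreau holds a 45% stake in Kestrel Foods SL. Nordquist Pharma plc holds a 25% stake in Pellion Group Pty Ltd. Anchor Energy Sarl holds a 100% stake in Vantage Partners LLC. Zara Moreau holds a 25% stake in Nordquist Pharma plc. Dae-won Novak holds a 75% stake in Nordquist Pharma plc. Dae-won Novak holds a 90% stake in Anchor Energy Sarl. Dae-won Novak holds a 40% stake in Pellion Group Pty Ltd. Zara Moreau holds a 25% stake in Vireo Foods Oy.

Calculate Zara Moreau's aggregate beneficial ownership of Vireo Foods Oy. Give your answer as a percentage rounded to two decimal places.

30.89%

Zara reaches Vireo along 3 paths.
Via Nordquist → Pellion: 25% × 25% × 75% = 4.6875%.
Via Anchor → Pellion: 10% × 16% × 75% = 1.2%.
Direct stake: 25% = 25%.
Total: 4.6875% + 1.2% + 25% = 30.8875%.
Rounded: 30.89%.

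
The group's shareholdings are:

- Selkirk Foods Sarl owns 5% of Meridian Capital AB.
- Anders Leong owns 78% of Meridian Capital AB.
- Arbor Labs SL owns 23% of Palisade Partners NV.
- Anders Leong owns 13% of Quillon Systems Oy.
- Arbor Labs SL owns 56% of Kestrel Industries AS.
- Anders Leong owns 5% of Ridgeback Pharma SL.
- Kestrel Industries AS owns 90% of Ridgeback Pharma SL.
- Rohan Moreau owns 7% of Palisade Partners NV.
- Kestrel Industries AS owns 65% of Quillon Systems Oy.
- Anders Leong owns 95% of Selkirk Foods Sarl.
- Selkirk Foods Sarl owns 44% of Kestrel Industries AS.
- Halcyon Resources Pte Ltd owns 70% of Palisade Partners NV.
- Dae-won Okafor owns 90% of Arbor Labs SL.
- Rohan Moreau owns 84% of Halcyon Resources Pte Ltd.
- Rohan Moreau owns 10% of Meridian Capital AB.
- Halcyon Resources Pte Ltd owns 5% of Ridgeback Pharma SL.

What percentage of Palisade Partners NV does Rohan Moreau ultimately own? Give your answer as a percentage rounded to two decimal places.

Rohan reaches Palisade along 2 paths.
Direct stake: 7% = 7%.
Via Halcyon: 84% × 70% = 58.8%.
Total: 7% + 58.8% = 65.8%.
Rounded: 65.80%.

65.80%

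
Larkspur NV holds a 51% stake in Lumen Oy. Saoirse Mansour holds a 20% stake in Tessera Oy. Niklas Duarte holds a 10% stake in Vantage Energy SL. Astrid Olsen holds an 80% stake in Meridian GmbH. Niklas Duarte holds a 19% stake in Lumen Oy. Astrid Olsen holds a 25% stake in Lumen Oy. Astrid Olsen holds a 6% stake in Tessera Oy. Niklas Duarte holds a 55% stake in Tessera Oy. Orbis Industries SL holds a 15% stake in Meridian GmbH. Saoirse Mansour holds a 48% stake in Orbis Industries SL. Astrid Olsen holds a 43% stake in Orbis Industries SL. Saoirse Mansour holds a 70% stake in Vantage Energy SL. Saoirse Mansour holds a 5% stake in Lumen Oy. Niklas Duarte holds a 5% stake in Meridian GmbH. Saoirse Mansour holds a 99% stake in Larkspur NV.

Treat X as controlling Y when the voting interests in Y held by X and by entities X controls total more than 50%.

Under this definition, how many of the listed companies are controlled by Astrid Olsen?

1

Astrid holds 80% of Meridian, so Astrid controls Meridian.
No other company's threshold is met.
Astrid controls 1 company.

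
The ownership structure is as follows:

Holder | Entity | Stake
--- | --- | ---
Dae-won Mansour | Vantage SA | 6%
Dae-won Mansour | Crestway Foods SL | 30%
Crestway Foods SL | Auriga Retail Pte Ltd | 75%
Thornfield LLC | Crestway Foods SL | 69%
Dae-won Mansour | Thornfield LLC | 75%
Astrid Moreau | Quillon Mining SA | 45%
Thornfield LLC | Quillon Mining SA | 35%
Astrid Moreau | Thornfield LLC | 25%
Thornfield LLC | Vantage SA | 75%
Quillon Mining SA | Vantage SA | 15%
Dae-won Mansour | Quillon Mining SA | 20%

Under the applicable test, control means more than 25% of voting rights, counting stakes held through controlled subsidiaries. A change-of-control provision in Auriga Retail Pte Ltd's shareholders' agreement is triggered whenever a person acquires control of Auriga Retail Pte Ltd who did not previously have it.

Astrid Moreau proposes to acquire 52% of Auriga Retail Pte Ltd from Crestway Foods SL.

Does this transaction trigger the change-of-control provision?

The purchase adds only to Astrid's holdings (Crestway's stake shrinks), so Astrid is the only person who could newly come to control Auriga.
Astrid holds 45% of Quillon, so Astrid controls Quillon.
Neither Astrid nor any entity Astrid controls holds any voting interest in Auriga.
So before the transaction, Astrid does not control Auriga.
After the purchase, Astrid holds 52% of Auriga directly, and Crestway's stake falls to 23%.
Astrid holds 52% of Auriga, so Astrid controls Auriga.
Astrid did not control Auriga before and does after, so the clause is triggered.

Yes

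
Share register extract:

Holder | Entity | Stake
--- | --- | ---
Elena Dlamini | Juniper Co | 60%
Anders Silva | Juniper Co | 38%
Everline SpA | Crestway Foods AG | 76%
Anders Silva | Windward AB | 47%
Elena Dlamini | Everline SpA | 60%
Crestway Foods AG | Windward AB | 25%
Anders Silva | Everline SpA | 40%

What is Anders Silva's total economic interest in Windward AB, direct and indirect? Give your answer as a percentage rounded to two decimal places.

54.60%

Anders reaches Windward along 2 paths.
Direct stake: 47% = 47%.
Via Everline → Crestway: 40% × 76% × 25% = 7.6%.
Total: 47% + 7.6% = 54.6%.
Rounded: 54.60%.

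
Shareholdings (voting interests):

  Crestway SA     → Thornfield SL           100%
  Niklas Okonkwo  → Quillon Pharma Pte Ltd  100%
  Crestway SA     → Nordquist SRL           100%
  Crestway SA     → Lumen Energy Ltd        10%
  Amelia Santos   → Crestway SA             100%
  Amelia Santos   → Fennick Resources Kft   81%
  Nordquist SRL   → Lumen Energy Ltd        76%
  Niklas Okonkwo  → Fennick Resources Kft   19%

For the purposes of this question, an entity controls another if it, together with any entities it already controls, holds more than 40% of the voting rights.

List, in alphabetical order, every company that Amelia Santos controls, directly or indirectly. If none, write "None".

Crestway SA, Fennick Resources Kft, Lumen Energy Ltd, Nordquist SRL, Thornfield SL

Amelia holds 81% of Fennick, so Amelia controls Fennick.
Amelia holds 100% of Crestway, so Amelia controls Crestway.
Crestway holds 100% of Thornfield, so Amelia controls Thornfield.
Crestway holds 100% of Nordquist, so Amelia controls Nordquist.
Crestway and Nordquist together hold 10% + 76% = 86% of Lumen, so Amelia controls Lumen.
No other company's threshold is met.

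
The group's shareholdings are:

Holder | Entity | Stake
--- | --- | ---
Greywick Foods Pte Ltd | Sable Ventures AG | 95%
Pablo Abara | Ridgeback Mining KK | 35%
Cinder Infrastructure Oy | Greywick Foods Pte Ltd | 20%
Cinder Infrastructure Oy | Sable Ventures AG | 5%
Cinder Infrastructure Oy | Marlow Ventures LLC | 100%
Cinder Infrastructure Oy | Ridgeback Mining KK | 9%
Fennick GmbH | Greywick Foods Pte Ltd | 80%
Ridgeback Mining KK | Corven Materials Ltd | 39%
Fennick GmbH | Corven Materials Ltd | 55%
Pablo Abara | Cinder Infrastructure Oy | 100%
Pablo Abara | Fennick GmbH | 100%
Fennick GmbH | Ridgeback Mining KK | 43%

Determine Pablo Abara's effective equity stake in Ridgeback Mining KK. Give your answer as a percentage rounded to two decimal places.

Pablo reaches Ridgeback along 3 paths.
Via Fennick: 100% × 43% = 43%.
Direct stake: 35% = 35%.
Via Cinder: 100% × 9% = 9%.
Total: 43% + 35% + 9% = 87%.
Rounded: 87.00%.

87.00%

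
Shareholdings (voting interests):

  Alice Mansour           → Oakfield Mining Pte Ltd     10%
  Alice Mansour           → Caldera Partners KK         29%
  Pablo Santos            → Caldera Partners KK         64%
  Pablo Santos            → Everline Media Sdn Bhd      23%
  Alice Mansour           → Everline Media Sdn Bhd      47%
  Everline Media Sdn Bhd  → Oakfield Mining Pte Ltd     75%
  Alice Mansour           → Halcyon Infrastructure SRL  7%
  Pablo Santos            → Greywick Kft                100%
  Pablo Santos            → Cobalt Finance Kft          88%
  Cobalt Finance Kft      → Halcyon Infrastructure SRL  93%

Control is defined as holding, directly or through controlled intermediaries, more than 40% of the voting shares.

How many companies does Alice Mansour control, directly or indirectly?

2

Alice holds 47% of Everline, so Alice controls Everline.
Everline and Alice together hold 75% + 10% = 85% of Oakfield, so Alice controls Oakfield.
No other company's threshold is met.
Alice controls 2 companies.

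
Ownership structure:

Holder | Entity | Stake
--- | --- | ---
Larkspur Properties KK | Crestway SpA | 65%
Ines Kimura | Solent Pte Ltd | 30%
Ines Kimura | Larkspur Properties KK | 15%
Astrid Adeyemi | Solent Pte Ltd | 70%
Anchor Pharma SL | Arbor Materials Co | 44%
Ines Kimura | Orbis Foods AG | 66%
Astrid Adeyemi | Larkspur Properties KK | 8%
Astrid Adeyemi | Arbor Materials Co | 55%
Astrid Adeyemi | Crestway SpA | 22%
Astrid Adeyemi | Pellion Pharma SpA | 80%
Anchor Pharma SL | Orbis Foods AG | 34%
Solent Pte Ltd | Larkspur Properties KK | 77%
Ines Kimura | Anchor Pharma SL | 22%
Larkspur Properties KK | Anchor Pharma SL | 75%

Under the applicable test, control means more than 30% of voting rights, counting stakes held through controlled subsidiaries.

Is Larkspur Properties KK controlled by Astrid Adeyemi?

Yes

Astrid holds 70% of Solent, so Astrid controls Solent.
Astrid and Solent together hold 8% + 77% = 85% of Larkspur, so Astrid controls Larkspur.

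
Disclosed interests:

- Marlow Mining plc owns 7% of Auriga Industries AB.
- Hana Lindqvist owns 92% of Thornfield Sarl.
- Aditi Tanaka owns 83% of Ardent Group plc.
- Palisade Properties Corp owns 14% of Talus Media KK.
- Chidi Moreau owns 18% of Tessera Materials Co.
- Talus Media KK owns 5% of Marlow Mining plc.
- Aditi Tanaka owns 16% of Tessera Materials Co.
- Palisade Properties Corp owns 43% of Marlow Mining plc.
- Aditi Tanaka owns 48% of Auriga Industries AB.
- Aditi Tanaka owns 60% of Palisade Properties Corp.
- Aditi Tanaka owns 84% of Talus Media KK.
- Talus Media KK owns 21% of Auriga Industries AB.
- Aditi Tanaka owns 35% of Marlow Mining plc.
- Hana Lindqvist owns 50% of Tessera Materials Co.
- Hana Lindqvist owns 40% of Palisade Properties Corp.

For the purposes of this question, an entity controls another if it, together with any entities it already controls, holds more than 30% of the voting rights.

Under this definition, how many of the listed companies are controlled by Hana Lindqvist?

Hana holds 50% of Tessera, so Hana controls Tessera.
Hana holds 40% of Palisade, so Hana controls Palisade.
Palisade holds 43% of Marlow, so Hana controls Marlow.
Hana holds 92% of Thornfield, so Hana controls Thornfield.
No other company's threshold is met.
Hana controls 4 companies.

4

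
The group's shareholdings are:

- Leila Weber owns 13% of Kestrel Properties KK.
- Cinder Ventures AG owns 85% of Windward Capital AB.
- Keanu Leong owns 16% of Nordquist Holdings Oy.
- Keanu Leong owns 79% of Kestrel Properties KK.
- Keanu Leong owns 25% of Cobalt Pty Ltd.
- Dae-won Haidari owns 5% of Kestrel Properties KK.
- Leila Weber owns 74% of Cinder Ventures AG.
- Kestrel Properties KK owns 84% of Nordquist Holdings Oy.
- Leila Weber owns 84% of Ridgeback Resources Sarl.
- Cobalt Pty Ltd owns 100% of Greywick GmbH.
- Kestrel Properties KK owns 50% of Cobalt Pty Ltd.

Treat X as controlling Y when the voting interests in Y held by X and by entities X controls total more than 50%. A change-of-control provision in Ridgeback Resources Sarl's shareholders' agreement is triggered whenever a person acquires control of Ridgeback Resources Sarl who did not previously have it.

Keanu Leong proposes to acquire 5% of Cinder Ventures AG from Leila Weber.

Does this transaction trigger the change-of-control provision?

No

The purchase adds only to Keanu's holdings (Leila's stake shrinks), so Keanu is the only person who could newly come to control Ridgeback.
Keanu holds 79% of Kestrel, so Keanu controls Kestrel.
Keanu and Kestrel together hold 25% + 50% = 75% of Cobalt, so Keanu controls Cobalt.
Keanu and Kestrel together hold 16% + 84% = 100% of Nordquist, so Keanu controls Nordquist.
Cobalt holds 100% of Greywick, so Keanu controls Greywick.
Neither Keanu nor any entity Keanu controls holds any voting interest in Ridgeback.
So before the transaction, Keanu does not control Ridgeback.
After the purchase, Keanu holds 5% of Cinder directly, and Leila's stake falls to 69%.
Keanu's side now holds 5% of Cinder, not > 50%, so Keanu still does not control Cinder.
After the transaction, neither Keanu nor any entity Keanu controls holds a voting interest in Ridgeback, so Keanu still does not control it.
No new person acquires control, so the clause is not triggered.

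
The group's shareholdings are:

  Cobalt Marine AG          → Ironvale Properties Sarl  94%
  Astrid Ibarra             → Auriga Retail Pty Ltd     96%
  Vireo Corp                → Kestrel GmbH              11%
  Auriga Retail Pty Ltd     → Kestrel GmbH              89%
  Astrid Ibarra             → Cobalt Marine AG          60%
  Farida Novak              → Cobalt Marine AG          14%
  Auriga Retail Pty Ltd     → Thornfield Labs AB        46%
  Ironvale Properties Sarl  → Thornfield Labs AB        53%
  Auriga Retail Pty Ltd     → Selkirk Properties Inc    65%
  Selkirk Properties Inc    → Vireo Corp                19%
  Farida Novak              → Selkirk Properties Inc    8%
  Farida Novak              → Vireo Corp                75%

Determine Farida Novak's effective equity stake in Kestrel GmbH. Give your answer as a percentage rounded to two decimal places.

8.42%

Farida reaches Kestrel along 2 paths.
Via Vireo: 75% × 11% = 8.25%.
Via Selkirk → Vireo: 8% × 19% × 11% = 0.1672%.
Total: 8.25% + 0.1672% = 8.4172%.
Rounded: 8.42%.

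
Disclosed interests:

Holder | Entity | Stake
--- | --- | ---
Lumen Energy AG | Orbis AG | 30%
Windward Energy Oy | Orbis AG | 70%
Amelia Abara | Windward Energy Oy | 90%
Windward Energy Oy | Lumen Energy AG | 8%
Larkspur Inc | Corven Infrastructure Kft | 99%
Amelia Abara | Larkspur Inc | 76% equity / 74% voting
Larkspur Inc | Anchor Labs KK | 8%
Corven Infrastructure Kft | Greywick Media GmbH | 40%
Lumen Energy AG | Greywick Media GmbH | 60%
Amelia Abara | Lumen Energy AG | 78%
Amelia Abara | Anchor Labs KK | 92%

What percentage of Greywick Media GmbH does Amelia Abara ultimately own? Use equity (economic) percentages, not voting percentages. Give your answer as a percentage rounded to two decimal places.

Amelia reaches Greywick along 3 paths.
Via Larkspur → Corven: 76% × 99% × 40% = 30.096%.
Via Windward → Lumen: 90% × 8% × 60% = 4.32%.
Via Lumen: 78% × 60% = 46.8%.
Total: 30.096% + 4.32% + 46.8% = 81.216%.
Rounded: 81.22%.

81.22%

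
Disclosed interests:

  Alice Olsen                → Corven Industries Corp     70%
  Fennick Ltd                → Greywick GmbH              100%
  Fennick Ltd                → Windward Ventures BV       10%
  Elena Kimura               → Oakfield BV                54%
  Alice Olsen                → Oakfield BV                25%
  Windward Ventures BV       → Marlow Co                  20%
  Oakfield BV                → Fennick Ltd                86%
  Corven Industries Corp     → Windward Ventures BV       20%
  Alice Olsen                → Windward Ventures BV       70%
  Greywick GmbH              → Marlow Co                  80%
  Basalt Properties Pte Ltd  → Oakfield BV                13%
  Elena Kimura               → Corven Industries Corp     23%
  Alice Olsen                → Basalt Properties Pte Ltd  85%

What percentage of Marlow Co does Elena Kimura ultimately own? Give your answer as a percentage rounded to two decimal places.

39.00%

Elena reaches Marlow along 3 paths.
Via Oakfield → Fennick → Windward: 54% × 86% × 10% × 20% = 0.9288%.
Via Corven → Windward: 23% × 20% × 20% = 0.92%.
Via Oakfield → Fennick → Greywick: 54% × 86% × 100% × 80% = 37.152%.
Total: 0.9288% + 0.92% + 37.152% = 39.0008%.
Rounded: 39.00%.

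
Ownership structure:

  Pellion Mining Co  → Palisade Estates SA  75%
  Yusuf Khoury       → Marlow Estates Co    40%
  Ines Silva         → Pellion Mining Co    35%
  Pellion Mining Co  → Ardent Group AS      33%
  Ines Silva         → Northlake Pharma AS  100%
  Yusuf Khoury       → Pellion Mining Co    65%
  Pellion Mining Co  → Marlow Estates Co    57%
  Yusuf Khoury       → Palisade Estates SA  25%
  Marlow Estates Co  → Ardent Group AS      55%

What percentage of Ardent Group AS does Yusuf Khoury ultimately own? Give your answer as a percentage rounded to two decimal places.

63.83%

Yusuf reaches Ardent along 3 paths.
Via Pellion → Marlow: 65% × 57% × 55% = 20.3775%.
Via Marlow: 40% × 55% = 22%.
Via Pellion: 65% × 33% = 21.45%.
Total: 20.3775% + 22% + 21.45% = 63.8275%.
Rounded: 63.83%.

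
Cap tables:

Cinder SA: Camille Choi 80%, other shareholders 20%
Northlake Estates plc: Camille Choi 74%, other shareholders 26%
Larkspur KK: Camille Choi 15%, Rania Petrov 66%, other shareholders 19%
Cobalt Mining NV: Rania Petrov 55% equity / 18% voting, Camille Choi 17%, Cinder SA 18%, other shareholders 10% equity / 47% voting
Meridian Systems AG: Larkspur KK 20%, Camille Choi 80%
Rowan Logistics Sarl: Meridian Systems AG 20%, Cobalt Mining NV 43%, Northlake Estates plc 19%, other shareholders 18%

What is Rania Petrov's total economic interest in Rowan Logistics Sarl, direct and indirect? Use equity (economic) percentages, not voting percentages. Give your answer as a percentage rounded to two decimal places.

26.29%

Rania reaches Rowan along 2 paths.
Via Larkspur → Meridian: 66% × 20% × 20% = 2.64%.
Via Cobalt: 55% × 43% = 23.65%.
Total: 2.64% + 23.65% = 26.29%.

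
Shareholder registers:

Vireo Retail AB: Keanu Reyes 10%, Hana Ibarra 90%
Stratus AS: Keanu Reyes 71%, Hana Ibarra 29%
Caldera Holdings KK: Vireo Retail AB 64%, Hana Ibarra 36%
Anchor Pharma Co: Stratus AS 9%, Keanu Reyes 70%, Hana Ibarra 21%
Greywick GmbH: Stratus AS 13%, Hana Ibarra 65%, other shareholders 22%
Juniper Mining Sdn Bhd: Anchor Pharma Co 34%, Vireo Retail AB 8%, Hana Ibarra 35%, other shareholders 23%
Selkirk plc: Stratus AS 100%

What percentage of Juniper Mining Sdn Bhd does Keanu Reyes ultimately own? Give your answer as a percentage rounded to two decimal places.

Keanu reaches Juniper along 3 paths.
Via Stratus → Anchor: 71% × 9% × 34% = 2.1726%.
Via Anchor: 70% × 34% = 23.8%.
Via Vireo: 10% × 8% = 0.8%.
Total: 2.1726% + 23.8% + 0.8% = 26.7726%.
Rounded: 26.77%.

26.77%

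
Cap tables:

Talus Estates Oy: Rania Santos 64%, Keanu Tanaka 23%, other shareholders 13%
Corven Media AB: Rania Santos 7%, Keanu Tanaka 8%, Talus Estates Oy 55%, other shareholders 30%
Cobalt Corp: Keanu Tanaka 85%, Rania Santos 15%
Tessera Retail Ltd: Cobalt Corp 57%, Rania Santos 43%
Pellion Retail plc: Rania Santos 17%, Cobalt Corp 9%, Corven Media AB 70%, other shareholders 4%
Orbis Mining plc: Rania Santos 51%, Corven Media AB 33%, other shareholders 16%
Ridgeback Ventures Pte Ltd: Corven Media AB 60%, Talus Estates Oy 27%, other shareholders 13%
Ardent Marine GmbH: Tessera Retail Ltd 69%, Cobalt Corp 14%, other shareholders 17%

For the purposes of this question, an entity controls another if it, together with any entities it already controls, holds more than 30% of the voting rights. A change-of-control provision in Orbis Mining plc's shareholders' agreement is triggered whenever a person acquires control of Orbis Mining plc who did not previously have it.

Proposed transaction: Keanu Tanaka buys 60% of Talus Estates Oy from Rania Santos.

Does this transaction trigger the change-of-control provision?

Yes

The purchase adds only to Keanu's holdings (Rania's stake shrinks), so Keanu is the only person who could newly come to control Orbis.
Keanu holds 85% of Cobalt, so Keanu controls Cobalt.
Cobalt holds 57% of Tessera, so Keanu controls Tessera.
Tessera and Cobalt together hold 69% + 14% = 83% of Ardent, so Keanu controls Ardent.
Neither Keanu nor any entity Keanu controls holds any voting interest in Orbis.
So before the transaction, Keanu does not control Orbis.
After the purchase, Keanu's direct stake in Talus rises to 23% + 60% = 83%, and Rania's stake falls to 4%.
Keanu holds 83% of Talus, so Keanu controls Talus.
Keanu and Talus together hold 8% + 55% = 63% of Corven, so Keanu controls Corven.
Corven holds 33% of Orbis, so Keanu controls Orbis.
Keanu did not control Orbis before and does after, so the clause is triggered.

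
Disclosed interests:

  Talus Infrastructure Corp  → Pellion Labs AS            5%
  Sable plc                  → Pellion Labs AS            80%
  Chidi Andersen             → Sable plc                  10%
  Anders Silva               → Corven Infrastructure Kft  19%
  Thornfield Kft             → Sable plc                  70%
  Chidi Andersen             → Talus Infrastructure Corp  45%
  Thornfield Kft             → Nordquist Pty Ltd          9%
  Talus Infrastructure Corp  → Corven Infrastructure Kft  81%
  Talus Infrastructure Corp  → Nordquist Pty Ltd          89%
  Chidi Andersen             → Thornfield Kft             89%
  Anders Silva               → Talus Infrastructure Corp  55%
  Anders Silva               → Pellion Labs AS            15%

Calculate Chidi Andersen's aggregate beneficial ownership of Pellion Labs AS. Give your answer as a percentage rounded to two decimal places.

Chidi reaches Pellion along 3 paths.
Via Thornfield → Sable: 89% × 70% × 80% = 49.84%.
Via Sable: 10% × 80% = 8%.
Via Talus: 45% × 5% = 2.25%.
Total: 49.84% + 8% + 2.25% = 60.09%.

60.09%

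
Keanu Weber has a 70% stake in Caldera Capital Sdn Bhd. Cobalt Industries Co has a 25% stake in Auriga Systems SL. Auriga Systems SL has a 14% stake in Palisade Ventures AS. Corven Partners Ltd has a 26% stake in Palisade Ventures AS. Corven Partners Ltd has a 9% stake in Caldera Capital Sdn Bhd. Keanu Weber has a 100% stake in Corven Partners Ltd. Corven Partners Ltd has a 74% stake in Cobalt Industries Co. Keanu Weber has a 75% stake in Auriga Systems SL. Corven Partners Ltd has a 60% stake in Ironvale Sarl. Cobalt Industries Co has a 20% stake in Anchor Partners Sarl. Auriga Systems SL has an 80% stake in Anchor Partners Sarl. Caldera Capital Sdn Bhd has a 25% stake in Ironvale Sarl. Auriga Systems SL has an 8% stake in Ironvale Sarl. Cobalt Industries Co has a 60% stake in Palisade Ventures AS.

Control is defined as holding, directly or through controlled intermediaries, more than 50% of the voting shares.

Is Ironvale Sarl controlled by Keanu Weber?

Keanu holds 100% of Corven, so Keanu controls Corven.
Corven holds 74% of Cobalt, so Keanu controls Cobalt.
Cobalt and Keanu together hold 25% + 75% = 100% of Auriga, so Keanu controls Auriga.
Corven and Keanu together hold 9% + 70% = 79% of Caldera, so Keanu controls Caldera.
Caldera and Corven and Auriga together hold 25% + 60% + 8% = 93% of Ironvale, so Keanu controls Ironvale.

Yes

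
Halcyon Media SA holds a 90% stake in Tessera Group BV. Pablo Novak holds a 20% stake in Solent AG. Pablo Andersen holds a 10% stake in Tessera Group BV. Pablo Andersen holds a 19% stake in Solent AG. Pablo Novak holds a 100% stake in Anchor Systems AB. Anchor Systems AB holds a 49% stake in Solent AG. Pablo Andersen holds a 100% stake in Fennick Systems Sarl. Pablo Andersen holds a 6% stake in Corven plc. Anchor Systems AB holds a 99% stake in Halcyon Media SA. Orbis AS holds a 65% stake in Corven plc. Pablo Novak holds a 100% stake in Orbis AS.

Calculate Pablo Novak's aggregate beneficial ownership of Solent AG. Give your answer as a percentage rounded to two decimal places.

69.00%

Pablo Novak reaches Solent along 2 paths.
Direct stake: 20% = 20%.
Via Anchor: 100% × 49% = 49%.
Total: 20% + 49% = 69%.
Rounded: 69.00%.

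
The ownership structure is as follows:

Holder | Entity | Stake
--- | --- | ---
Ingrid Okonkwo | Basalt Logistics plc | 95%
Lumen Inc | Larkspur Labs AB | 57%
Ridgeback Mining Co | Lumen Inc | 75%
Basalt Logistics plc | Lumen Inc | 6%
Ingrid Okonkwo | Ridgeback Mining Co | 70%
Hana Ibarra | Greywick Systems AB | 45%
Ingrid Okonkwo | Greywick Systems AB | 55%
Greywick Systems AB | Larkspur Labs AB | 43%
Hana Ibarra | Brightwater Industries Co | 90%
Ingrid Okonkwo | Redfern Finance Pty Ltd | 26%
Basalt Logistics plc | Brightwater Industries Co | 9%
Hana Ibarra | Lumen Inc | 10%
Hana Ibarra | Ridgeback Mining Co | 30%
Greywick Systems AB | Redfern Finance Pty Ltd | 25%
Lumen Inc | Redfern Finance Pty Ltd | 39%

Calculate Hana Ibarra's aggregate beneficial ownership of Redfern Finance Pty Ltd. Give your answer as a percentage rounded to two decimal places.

Hana reaches Redfern along 3 paths.
Via Greywick: 45% × 25% = 11.25%.
Via Lumen: 10% × 39% = 3.9%.
Via Ridgeback → Lumen: 30% × 75% × 39% = 8.775%.
Total: 11.25% + 3.9% + 8.775% = 23.925%.
Rounded: 23.93%.

23.93%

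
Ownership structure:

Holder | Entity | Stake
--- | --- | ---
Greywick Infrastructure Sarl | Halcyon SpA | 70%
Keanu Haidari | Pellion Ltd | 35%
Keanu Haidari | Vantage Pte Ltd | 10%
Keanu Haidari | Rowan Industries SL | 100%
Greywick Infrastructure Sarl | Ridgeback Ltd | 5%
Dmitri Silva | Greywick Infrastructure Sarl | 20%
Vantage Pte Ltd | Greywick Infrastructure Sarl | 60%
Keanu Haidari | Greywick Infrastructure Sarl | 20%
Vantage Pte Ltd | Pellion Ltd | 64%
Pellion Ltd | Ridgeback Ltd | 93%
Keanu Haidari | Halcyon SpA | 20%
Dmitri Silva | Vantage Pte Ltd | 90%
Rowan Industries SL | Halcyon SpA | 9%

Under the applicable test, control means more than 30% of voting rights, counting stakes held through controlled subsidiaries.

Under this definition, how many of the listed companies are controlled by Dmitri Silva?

5

Dmitri holds 90% of Vantage, so Dmitri controls Vantage.
Dmitri and Vantage together hold 20% + 60% = 80% of Greywick, so Dmitri controls Greywick.
Vantage holds 64% of Pellion, so Dmitri controls Pellion.
Greywick holds 70% of Halcyon, so Dmitri controls Halcyon.
Pellion and Greywick together hold 93% + 5% = 98% of Ridgeback, so Dmitri controls Ridgeback.
No other company's threshold is met.
Dmitri controls 5 companies.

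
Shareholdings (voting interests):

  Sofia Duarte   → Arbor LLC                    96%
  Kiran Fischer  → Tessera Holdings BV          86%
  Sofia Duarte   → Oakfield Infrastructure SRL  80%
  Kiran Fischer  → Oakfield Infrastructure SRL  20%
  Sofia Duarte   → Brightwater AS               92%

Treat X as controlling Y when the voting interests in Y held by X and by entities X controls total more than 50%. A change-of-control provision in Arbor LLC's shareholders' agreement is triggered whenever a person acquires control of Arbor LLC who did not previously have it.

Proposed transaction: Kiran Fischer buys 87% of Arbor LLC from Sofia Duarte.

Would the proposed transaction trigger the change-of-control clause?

Yes

The purchase adds only to Kiran's holdings (Sofia's stake shrinks), so Kiran is the only person who could newly come to control Arbor.
Kiran holds 86% of Tessera, so Kiran controls Tessera.
Neither Kiran nor any entity Kiran controls holds any voting interest in Arbor.
So before the transaction, Kiran does not control Arbor.
After the purchase, Kiran holds 87% of Arbor directly, and Sofia's stake falls to 9%.
Kiran holds 87% of Arbor, so Kiran controls Arbor.
Kiran did not control Arbor before and does after, so the clause is triggered.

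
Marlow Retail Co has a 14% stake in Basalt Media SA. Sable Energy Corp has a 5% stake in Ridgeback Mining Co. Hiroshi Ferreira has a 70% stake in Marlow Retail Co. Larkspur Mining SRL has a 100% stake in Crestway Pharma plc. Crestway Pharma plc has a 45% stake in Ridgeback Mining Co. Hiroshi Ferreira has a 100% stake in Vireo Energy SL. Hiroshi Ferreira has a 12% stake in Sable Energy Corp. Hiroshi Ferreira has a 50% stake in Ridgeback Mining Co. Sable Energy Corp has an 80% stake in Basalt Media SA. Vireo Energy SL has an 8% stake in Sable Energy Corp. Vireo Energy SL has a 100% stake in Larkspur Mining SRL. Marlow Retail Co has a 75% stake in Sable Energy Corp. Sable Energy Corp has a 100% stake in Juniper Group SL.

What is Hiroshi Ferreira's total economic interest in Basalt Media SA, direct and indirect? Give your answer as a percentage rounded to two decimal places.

Hiroshi reaches Basalt along 4 paths.
Via Marlow: 70% × 14% = 9.8%.
Via Marlow → Sable: 70% × 75% × 80% = 42%.
Via Vireo → Sable: 100% × 8% × 80% = 6.4%.
Via Sable: 12% × 80% = 9.6%.
Total: 9.8% + 42% + 6.4% + 9.6% = 67.8%.
Rounded: 67.80%.

67.80%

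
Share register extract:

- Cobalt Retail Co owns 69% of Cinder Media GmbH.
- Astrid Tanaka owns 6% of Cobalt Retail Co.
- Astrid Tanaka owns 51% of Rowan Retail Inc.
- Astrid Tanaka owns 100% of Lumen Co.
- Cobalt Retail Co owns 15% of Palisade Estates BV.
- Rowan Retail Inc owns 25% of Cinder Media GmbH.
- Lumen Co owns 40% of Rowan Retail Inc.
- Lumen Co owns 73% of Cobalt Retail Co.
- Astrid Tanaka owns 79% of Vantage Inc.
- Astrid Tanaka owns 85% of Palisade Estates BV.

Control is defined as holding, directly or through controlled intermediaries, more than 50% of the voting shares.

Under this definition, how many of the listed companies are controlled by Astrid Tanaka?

6

Astrid holds 100% of Lumen, so Astrid controls Lumen.
Lumen and Astrid together hold 40% + 51% = 91% of Rowan, so Astrid controls Rowan.
Astrid and Lumen together hold 6% + 73% = 79% of Cobalt, so Astrid controls Cobalt.
Rowan and Cobalt together hold 25% + 69% = 94% of Cinder, so Astrid controls Cinder.
Astrid and Cobalt together hold 85% + 15% = 100% of Palisade, so Astrid controls Palisade.
Astrid holds 79% of Vantage, so Astrid controls Vantage.
Astrid controls 6 companies.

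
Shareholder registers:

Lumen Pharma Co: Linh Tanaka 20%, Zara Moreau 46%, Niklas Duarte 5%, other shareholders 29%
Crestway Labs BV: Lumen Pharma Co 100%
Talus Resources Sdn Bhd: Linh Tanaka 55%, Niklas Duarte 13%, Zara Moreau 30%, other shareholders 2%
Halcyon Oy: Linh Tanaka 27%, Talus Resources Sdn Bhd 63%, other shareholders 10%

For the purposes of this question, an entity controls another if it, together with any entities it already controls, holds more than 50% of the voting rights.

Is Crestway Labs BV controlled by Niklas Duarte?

Niklas's largest direct stake is 13% in Talus, which does not meet the threshold, so Niklas controls no company.
Neither Niklas nor any entity Niklas controls holds any voting interest in Crestway.
So Niklas does not control Crestway.

No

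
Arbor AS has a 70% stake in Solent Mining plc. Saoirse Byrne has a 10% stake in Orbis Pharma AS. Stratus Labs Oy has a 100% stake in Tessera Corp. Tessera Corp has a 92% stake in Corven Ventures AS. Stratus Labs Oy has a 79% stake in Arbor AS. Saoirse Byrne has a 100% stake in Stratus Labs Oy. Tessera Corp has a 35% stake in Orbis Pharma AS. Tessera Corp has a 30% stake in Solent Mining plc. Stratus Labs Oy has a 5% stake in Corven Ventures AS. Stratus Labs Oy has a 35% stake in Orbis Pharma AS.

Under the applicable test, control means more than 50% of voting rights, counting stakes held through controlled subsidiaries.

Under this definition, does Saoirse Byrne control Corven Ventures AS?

Saoirse holds 100% of Stratus, so Saoirse controls Stratus.
Stratus holds 100% of Tessera, so Saoirse controls Tessera.
Tessera and Stratus together hold 92% + 5% = 97% of Corven, so Saoirse controls Corven.

Yes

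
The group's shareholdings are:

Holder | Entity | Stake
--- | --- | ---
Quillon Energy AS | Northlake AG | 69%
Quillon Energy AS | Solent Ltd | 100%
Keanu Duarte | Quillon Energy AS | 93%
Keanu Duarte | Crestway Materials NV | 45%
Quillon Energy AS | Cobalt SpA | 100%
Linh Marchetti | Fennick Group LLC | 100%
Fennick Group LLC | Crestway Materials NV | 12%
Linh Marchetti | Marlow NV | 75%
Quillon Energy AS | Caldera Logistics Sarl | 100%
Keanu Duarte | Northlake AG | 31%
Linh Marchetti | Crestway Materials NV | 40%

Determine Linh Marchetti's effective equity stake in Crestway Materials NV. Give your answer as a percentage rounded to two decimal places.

52.00%

Linh reaches Crestway along 2 paths.
Direct stake: 40% = 40%.
Via Fennick: 100% × 12% = 12%.
Total: 40% + 12% = 52%.
Rounded: 52.00%.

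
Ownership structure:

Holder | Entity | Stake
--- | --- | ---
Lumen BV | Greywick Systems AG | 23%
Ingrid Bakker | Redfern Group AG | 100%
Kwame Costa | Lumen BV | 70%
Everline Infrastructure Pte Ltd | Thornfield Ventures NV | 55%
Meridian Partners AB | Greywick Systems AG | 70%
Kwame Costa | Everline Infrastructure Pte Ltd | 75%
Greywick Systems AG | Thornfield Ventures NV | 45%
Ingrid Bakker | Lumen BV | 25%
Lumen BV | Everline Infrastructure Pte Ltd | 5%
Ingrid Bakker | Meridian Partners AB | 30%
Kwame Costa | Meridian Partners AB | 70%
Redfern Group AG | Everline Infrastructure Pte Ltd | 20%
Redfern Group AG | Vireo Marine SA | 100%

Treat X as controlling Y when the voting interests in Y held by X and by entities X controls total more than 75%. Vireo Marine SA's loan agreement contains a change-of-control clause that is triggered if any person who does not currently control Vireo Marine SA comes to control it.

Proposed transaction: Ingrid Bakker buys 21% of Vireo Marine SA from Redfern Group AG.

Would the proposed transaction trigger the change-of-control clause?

The purchase adds only to Ingrid's holdings (Redfern's stake shrinks), so Ingrid is the only person who could newly come to control Vireo.
Ingrid holds 100% of Redfern, so Ingrid controls Redfern.
Redfern holds 100% of Vireo, so Ingrid controls Vireo.
So Ingrid already controls Vireo before the transaction.
After the purchase, Ingrid holds 21% of Vireo directly, and Redfern's stake falls to 79%.
Ingrid controlled Vireo already, so this is not a new person acquiring control; every other person's position is unchanged or reduced.
No new person acquires control, so the clause is not triggered.

No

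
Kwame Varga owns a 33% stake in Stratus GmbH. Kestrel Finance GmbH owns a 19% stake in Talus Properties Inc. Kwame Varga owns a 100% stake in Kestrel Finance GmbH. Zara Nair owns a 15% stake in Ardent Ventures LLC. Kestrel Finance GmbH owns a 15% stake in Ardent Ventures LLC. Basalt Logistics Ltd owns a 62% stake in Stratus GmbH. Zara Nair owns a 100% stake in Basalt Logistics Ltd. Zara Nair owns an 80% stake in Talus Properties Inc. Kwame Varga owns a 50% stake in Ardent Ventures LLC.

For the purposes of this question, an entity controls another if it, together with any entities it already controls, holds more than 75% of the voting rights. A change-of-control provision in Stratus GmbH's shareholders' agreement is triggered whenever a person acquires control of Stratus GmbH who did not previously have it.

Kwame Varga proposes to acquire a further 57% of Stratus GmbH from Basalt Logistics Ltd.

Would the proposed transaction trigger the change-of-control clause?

Yes

The purchase adds only to Kwame's holdings (Basalt's stake shrinks), so Kwame is the only person who could newly come to control Stratus.
Kwame holds 100% of Kestrel, so Kwame controls Kestrel.
In Stratus, Kwame's side holds only 33%, not > 75%.
So before the transaction, Kwame does not control Stratus.
After the purchase, Kwame's direct stake in Stratus rises to 33% + 57% = 90%, and Basalt's stake falls to 5%.
Kwame holds 90% of Stratus, so Kwame controls Stratus.
Kwame did not control Stratus before and does after, so the clause is triggered.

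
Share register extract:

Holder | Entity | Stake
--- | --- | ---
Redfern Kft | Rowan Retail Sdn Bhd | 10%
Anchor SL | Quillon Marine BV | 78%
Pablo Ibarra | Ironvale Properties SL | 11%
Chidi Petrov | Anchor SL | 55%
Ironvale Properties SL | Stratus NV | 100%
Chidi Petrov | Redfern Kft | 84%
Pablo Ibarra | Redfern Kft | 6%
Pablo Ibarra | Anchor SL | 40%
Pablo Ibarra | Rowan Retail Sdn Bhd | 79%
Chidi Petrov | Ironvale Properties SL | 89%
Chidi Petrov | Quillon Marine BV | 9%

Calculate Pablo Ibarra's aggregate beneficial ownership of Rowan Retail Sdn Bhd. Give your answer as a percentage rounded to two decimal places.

79.60%

Pablo reaches Rowan along 2 paths.
Via Redfern: 6% × 10% = 0.6%.
Direct stake: 79% = 79%.
Total: 0.6% + 79% = 79.6%.
Rounded: 79.60%.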